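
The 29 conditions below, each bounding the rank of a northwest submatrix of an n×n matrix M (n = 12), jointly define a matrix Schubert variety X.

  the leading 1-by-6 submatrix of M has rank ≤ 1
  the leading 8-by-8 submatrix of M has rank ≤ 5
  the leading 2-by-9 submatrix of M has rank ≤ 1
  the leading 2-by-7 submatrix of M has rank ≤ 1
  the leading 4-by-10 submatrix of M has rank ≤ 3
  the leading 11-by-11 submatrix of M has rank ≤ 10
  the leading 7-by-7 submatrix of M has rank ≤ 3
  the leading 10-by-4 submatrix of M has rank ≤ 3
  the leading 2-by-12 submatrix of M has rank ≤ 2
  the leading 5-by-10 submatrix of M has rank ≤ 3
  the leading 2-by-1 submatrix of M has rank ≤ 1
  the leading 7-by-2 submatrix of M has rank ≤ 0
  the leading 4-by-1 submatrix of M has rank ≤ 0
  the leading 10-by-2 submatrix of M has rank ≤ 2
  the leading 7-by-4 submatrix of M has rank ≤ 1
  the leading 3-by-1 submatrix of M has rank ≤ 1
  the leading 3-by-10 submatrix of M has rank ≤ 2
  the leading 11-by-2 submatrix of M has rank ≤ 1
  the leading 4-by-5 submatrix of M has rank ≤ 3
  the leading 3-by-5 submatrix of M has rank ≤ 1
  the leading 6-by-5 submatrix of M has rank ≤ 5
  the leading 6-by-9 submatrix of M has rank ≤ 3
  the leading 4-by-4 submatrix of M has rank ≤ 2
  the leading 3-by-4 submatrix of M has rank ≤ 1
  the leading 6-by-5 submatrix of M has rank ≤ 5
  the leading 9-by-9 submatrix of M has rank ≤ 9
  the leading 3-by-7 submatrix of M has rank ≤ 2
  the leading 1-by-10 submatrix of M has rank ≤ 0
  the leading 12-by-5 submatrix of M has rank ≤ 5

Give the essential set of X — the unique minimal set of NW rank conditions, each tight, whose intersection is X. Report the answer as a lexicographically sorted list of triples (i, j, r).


Reconstructing r_w from the 29 given conditions:

  R[1]: 0 0 0 0 0 0 0 0 0 0 1 1
  R[2]: 0 0 1 1 1 1 1 1 1 1 2 2
  R[3]: 0 0 1 1 1 2 2 2 2 2 3 3
  R[4]: 0 0 1 1 2 3 3 3 3 3 4 4
  R[5]: 0 0 1 1 2 3 3 3 3 3 4 5
  R[6]: 0 0 1 1 2 3 3 3 3 4 5 6
  R[7]: 0 0 1 1 2 3 3 4 4 5 6 7
  R[8]: 1 1 2 2 3 4 4 5 5 6 7 8
  R[9]: 1 1 2 3 4 5 5 6 6 7 8 9
  R[10]: 1 1 2 3 4 5 6 7 7 8 9 10
  R[11]: 1 1 2 3 4 5 6 7 8 9 10 11
  R[12]: 1 2 3 4 5 6 7 8 9 10 11 12

reading off 1-entries of Δ²R: w = (11, 3, 6, 5, 12, 10, 8, 1, 4, 7, 9, 2).

D(w) has 39 cells with 8 SE-corners; essential set:

[(1, 10, 0), (3, 5, 1), (5, 10, 3), (6, 9, 3), (7, 2, 0), (7, 4, 1), (7, 7, 3), (11, 2, 1)]


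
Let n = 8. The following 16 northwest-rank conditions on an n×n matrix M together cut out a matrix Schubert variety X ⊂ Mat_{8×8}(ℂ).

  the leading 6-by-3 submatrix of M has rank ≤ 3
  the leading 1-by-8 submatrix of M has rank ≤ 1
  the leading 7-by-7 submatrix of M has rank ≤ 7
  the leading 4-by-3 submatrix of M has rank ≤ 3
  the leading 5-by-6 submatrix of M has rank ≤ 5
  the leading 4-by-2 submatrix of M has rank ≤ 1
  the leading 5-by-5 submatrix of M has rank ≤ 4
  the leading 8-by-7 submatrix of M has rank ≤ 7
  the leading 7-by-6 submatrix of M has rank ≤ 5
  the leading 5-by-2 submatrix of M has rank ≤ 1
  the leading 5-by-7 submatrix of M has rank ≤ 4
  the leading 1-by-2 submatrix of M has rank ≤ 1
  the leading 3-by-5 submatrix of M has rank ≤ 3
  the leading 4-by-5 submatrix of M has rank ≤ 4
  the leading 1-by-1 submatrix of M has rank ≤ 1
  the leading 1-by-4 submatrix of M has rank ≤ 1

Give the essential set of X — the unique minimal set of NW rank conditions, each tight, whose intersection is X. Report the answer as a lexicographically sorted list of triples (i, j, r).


Reconstructing r_w from the 16 given conditions:

  R[1]: 1, 1, 1, 1, 1, 1, 1, 1
  R[2]: 1, 1, 2, 2, 2, 2, 2, 2
  R[3]: 1, 1, 2, 3, 3, 3, 3, 3
  R[4]: 1, 1, 2, 3, 4, 4, 4, 4
  R[5]: 1, 1, 2, 3, 4, 4, 4, 5
  R[6]: 1, 2, 3, 4, 5, 5, 5, 6
  R[7]: 1, 2, 3, 4, 5, 5, 6, 7
  R[8]: 1, 2, 3, 4, 5, 6, 7, 8

so w = (1, 3, 4, 5, 8, 2, 7, 6).

D(w) has 7 cells with 3 SE-corners; essential set:

[(5, 2, 1), (5, 7, 4), (7, 6, 5)]


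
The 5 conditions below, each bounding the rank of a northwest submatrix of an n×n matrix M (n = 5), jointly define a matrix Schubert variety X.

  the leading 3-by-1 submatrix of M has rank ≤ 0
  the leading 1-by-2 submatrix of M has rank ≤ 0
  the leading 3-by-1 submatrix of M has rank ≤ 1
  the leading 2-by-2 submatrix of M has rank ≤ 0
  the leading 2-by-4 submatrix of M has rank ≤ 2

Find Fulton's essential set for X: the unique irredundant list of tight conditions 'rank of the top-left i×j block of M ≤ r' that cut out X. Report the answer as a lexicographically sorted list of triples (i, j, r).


Recovering R(i,j) via the rank-extension bound from the 5 conditions:

  0  0  1  1  1
  0  0  1  2  2
  0  1  2  3  3
  1  2  3  4  4
  1  2  3  4  5

giving w = (3, 4, 2, 1, 5) via Δ²R.

ℓ(w)=5; the 2 essential cells (i,j,r):

[(2, 2, 0), (3, 1, 0)]


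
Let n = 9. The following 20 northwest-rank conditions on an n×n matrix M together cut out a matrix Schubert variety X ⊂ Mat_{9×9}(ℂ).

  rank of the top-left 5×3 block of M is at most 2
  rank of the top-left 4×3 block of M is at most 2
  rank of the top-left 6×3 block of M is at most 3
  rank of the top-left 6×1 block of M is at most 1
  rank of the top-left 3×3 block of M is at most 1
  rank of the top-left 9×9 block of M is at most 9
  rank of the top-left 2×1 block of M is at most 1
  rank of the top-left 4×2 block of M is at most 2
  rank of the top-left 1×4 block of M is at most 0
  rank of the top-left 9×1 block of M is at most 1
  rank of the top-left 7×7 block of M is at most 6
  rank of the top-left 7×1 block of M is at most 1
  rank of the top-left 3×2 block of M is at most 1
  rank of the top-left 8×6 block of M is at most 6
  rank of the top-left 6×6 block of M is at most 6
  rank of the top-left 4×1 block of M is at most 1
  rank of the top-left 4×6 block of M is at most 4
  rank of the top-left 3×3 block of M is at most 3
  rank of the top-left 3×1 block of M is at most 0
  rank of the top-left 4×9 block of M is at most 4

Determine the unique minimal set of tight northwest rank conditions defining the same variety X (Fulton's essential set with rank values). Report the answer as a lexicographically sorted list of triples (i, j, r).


Propagating the 20 rank bounds to every northwest block:

  row 1: 0, 0, 0, 0, 1, 1, 1, 1, 1
  row 2: 0, 1, 1, 1, 2, 2, 2, 2, 2
  row 3: 0, 1, 1, 2, 3, 3, 3, 3, 3
  row 4: 1, 2, 2, 3, 4, 4, 4, 4, 4
  row 5: 1, 2, 2, 3, 4, 5, 5, 5, 5
  row 6: 1, 2, 3, 4, 5, 6, 6, 6, 6
  row 7: 1, 2, 3, 4, 5, 6, 6, 7, 7
  row 8: 1, 2, 3, 4, 5, 6, 7, 8, 8
  row 9: 1, 2, 3, 4, 5, 6, 7, 8, 9

reading off 1-entries of Δ²R: w = (5, 2, 4, 1, 6, 3, 8, 7, 9).

5 SE-corners of the 9-cell Rothe diagram give Ess(w):

[(1, 4, 0), (3, 1, 0), (3, 3, 1), (5, 3, 2), (7, 7, 6)]


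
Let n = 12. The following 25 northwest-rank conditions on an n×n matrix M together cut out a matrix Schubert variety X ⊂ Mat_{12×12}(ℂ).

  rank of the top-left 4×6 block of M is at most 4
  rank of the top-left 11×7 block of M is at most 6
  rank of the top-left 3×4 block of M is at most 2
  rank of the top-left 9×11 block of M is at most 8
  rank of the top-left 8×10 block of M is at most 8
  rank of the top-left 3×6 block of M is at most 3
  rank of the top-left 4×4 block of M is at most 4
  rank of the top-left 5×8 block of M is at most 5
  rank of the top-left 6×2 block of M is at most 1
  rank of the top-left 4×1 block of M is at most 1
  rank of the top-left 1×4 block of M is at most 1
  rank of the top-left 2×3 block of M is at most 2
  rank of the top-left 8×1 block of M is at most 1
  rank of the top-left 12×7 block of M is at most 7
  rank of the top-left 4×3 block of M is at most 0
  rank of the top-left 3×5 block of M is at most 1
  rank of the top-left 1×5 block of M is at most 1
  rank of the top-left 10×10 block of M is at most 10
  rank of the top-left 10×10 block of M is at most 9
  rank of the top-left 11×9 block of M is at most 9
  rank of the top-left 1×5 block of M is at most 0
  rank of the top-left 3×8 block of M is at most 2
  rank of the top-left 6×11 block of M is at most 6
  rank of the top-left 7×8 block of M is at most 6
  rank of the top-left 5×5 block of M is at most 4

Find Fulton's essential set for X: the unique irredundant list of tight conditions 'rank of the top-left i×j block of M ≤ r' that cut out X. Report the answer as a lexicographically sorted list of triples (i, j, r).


Recovering R(i,j) via the rank-extension bound from the 25 conditions:

  0, 0, 0, 0, 0, 1, 1, 1, 1, 1, 1, 1
  0, 0, 0, 1, 1, 2, 2, 2, 2, 2, 2, 2
  0, 0, 0, 1, 1, 2, 2, 2, 3, 3, 3, 3
  0, 0, 0, 1, 2, 3, 3, 3, 4, 4, 4, 4
  1, 1, 1, 2, 3, 4, 4, 4, 5, 5, 5, 5
  1, 1, 2, 3, 4, 5, 5, 5, 6, 6, 6, 6
  1, 2, 3, 4, 5, 6, 6, 6, 7, 7, 7, 7
  1, 2, 3, 4, 5, 6, 6, 7, 8, 8, 8, 8
  1, 2, 3, 4, 5, 6, 6, 7, 8, 8, 8, 9
  1, 2, 3, 4, 5, 6, 6, 7, 8, 9, 9, 10
  1, 2, 3, 4, 5, 6, 6, 7, 8, 9, 10, 11
  1, 2, 3, 4, 5, 6, 7, 8, 9, 10, 11, 12

reading off 1-entries of Δ²R: w = (6, 4, 9, 5, 1, 3, 2, 8, 12, 10, 11, 7).

ℓ(w)=24; the 7 essential cells (i,j,r):

[(1, 5, 0), (3, 5, 1), (3, 8, 2), (4, 3, 0), (6, 2, 1), (9, 11, 8), (11, 7, 6)]


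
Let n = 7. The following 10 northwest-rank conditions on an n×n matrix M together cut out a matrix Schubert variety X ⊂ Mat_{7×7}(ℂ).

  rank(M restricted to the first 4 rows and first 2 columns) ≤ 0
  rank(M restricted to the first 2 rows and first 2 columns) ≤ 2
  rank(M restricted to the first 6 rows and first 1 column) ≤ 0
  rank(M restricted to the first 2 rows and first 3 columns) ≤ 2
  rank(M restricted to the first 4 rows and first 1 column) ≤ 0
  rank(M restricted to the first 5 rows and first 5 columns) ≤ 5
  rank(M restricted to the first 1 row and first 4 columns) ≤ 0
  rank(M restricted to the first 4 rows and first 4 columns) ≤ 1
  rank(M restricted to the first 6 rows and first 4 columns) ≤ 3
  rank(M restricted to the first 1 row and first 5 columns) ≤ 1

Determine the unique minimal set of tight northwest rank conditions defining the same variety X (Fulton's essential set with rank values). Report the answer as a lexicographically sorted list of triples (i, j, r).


Reconstructing r_w from the 10 given conditions:

  R[1]: 0  0  0  0  1  1  1
  R[2]: 0  0  1  1  2  2  2
  R[3]: 0  0  1  1  2  3  3
  R[4]: 0  0  1  1  2  3  4
  R[5]: 0  1  2  2  3  4  5
  R[6]: 0  1  2  3  4  5  6
  R[7]: 1  2  3  4  5  6  7

hence w(1..7) = (5, 3, 6, 7, 2, 4, 1).

4 SE-corners of the 14-cell Rothe diagram give Ess(w):

[(1, 4, 0), (4, 2, 0), (4, 4, 1), (6, 1, 0)]


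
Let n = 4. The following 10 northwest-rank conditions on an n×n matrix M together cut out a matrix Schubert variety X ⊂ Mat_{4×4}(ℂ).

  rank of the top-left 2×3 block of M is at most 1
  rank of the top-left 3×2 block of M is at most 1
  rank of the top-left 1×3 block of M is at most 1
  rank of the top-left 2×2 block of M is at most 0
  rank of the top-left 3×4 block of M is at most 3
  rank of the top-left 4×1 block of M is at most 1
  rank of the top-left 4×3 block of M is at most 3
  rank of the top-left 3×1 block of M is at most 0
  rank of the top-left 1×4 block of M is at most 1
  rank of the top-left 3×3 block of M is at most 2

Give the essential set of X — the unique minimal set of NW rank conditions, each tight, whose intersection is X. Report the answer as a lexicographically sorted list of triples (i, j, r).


The tightest implied rank at each (i,j), from the 10 conditions:

  0  0  1  1
  0  0  1  2
  0  1  2  3
  1  2  3  4

giving w = (3, 4, 2, 1) via Δ²R.

2 SE-corners of the 5-cell Rothe diagram give Ess(w):

[(2, 2, 0), (3, 1, 0)]


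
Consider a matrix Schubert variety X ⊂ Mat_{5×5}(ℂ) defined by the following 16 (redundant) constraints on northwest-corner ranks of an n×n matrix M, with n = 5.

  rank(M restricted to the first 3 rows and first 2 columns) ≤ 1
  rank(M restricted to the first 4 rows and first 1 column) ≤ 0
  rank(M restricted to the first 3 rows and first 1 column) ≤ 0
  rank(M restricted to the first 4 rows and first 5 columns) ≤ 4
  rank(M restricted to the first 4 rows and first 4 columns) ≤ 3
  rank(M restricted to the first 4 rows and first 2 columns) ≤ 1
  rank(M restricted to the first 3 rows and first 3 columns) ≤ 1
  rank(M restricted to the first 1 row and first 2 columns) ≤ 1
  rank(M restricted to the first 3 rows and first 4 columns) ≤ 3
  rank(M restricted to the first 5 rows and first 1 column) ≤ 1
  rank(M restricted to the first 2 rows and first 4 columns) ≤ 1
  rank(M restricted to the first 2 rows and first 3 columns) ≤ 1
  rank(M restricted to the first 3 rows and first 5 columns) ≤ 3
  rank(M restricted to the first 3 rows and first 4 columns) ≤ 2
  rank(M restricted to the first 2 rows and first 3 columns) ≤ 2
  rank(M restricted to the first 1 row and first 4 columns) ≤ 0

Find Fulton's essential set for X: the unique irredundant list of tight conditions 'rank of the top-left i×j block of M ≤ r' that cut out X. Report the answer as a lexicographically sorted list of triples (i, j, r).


Recovering R(i,j) via the rank-extension bound from the 16 conditions:

  i=1: 0 0 0 0 1
  i=2: 0 1 1 1 2
  i=3: 0 1 1 2 3
  i=4: 0 1 2 3 4
  i=5: 1 2 3 4 5

reading off 1-entries of Δ²R: w = (5, 2, 4, 3, 1).

Rothe diagram D(w) (8 cells), 3 SE-corners (essential conditions):

[(1, 4, 0), (3, 3, 1), (4, 1, 0)]


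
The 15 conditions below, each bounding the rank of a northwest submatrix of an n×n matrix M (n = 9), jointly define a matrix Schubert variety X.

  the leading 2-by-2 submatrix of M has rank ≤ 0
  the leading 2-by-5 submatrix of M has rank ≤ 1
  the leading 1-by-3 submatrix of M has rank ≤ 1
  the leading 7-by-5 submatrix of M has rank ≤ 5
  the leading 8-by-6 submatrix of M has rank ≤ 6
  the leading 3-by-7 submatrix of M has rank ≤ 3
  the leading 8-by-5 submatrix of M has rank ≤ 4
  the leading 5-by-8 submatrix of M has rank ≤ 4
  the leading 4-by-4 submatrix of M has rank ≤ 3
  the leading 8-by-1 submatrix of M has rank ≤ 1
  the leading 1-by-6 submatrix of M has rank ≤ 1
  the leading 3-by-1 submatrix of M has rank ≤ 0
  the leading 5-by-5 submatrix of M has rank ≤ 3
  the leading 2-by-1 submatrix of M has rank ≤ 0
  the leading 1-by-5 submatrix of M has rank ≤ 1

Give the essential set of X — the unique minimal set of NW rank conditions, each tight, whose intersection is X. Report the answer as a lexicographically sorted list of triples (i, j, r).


Reconstructing r_w from the 15 given conditions:

  R[1]: 0 0 1 1 1 1 1 1 1
  R[2]: 0 0 1 1 1 2 2 2 2
  R[3]: 0 1 2 2 2 3 3 3 3
  R[4]: 1 2 3 3 3 4 4 4 4
  R[5]: 1 2 3 3 3 4 4 4 5
  R[6]: 1 2 3 4 4 5 5 5 6
  R[7]: 1 2 3 4 4 5 6 6 7
  R[8]: 1 2 3 4 4 5 6 7 8
  R[9]: 1 2 3 4 5 6 7 8 9

reading off 1-entries of Δ²R: w = (3, 6, 2, 1, 9, 4, 7, 8, 5).

6 SE-corners of the 13-cell Rothe diagram give Ess(w):

[(2, 2, 0), (2, 5, 1), (3, 1, 0), (5, 5, 3), (5, 8, 4), (8, 5, 4)]


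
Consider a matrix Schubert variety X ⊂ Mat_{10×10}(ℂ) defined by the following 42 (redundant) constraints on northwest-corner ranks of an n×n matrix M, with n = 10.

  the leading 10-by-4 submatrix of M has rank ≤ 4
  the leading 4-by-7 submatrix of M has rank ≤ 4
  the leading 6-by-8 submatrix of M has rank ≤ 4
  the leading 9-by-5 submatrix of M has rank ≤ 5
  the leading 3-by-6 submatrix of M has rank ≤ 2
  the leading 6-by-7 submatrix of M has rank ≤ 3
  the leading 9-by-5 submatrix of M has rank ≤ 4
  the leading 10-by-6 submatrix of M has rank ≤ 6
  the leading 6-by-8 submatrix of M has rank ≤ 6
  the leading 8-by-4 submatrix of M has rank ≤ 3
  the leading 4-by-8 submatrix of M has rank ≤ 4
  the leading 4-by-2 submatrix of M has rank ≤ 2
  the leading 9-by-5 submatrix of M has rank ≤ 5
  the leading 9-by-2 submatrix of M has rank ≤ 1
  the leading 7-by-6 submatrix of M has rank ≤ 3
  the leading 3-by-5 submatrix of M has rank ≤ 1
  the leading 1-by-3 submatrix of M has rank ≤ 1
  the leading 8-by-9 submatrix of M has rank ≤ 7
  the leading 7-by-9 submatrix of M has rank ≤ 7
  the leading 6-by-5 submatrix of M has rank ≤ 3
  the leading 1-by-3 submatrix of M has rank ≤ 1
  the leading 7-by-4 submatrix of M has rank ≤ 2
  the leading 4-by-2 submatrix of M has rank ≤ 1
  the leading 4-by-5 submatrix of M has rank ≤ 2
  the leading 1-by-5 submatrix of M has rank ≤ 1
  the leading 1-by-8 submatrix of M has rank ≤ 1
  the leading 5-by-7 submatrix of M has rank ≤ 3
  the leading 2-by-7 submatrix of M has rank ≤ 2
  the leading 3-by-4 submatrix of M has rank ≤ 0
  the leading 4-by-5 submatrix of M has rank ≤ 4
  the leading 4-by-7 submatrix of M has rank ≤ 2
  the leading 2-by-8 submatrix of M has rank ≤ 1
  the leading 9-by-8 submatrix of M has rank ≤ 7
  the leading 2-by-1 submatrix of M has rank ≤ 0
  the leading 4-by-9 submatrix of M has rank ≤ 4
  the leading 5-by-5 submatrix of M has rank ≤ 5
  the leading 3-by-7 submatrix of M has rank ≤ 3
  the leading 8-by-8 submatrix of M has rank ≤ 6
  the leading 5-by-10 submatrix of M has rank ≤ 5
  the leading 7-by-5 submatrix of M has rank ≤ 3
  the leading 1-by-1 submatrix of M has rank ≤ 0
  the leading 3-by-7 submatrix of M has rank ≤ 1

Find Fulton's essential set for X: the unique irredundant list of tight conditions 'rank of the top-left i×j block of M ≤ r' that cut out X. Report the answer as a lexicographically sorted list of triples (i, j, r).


Reconstructing r_w from the 42 given conditions:

  0 | 0 | 0 | 0 | 1 | 1 | 1 | 1 | 1 | 1
  0 | 0 | 0 | 0 | 1 | 1 | 1 | 1 | 2 | 2
  0 | 0 | 0 | 0 | 1 | 1 | 1 | 2 | 3 | 3
  1 | 1 | 1 | 1 | 2 | 2 | 2 | 3 | 4 | 4
  1 | 1 | 2 | 2 | 3 | 3 | 3 | 4 | 5 | 5
  1 | 1 | 2 | 2 | 3 | 3 | 3 | 4 | 5 | 6
  1 | 1 | 2 | 2 | 3 | 3 | 4 | 5 | 6 | 7
  1 | 1 | 2 | 3 | 4 | 4 | 5 | 6 | 7 | 8
  1 | 1 | 2 | 3 | 4 | 5 | 6 | 7 | 8 | 9
  1 | 2 | 3 | 4 | 5 | 6 | 7 | 8 | 9 | 10

reading off 1-entries of Δ²R: w = (5, 9, 8, 1, 3, 10, 7, 4, 6, 2).

Fulton essential set (7 of the 27 Rothe cells):

[(2, 8, 1), (3, 4, 0), (3, 7, 1), (6, 7, 3), (7, 4, 2), (7, 6, 3), (9, 2, 1)]


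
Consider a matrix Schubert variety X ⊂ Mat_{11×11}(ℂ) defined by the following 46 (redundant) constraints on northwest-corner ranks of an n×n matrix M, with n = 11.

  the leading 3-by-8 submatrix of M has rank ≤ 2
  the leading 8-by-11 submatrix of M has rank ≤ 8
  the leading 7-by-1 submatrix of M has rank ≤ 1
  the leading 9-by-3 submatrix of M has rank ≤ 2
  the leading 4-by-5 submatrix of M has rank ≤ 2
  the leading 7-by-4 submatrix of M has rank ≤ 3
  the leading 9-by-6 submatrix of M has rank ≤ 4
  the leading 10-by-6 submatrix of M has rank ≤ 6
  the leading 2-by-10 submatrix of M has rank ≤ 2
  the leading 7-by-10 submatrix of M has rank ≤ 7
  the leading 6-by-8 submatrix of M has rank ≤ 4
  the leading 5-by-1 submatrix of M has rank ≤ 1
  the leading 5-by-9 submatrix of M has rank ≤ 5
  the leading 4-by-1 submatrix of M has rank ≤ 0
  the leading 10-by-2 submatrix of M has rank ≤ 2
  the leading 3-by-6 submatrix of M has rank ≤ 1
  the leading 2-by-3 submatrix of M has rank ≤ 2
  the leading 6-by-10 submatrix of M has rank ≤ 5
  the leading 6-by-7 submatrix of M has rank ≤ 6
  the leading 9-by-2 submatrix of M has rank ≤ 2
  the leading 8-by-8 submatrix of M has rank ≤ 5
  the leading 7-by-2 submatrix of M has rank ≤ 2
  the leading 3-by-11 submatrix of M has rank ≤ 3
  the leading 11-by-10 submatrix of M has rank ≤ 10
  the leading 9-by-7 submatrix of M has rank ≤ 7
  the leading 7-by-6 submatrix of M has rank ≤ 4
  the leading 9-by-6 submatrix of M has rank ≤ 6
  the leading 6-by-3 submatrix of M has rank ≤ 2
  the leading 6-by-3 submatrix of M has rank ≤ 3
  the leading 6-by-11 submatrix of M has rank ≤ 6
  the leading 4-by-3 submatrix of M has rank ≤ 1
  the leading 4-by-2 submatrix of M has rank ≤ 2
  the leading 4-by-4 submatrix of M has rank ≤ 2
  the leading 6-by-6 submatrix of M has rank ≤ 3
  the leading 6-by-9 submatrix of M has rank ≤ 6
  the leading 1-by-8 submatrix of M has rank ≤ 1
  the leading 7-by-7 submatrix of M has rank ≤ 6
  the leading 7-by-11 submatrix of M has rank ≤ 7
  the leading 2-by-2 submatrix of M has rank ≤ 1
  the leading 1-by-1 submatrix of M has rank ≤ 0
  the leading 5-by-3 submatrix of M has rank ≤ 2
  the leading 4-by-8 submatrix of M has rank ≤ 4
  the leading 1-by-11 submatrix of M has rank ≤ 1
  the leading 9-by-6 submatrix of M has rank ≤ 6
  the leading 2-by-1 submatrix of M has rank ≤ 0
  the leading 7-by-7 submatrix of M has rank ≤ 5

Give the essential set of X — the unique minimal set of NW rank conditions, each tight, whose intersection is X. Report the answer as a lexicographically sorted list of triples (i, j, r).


The tightest implied rank at each (i,j), from the 46 conditions:

  i=1: 0, 1, 1, 1, 1, 1, 1, 1, 1, 1, 1
  i=2: 0, 1, 1, 1, 1, 1, 2, 2, 2, 2, 2
  i=3: 0, 1, 1, 1, 1, 1, 2, 2, 3, 3, 3
  i=4: 0, 1, 1, 2, 2, 2, 3, 3, 4, 4, 4
  i=5: 1, 2, 2, 3, 3, 3, 4, 4, 5, 5, 5
  i=6: 1, 2, 2, 3, 3, 3, 4, 4, 5, 5, 6
  i=7: 1, 2, 2, 3, 4, 4, 5, 5, 6, 6, 7
  i=8: 1, 2, 2, 3, 4, 4, 5, 5, 6, 7, 8
  i=9: 1, 2, 2, 3, 4, 4, 5, 6, 7, 8, 9
  i=10: 1, 2, 3, 4, 5, 5, 6, 7, 8, 9, 10
  i=11: 1, 2, 3, 4, 5, 6, 7, 8, 9, 10, 11

hence w(1..11) = (2, 7, 9, 4, 1, 11, 5, 10, 8, 3, 6).

|D(w)|=25, |Ess(w)|=10:

[(3, 6, 1), (3, 8, 2), (4, 1, 0), (4, 3, 1), (6, 6, 3), (6, 8, 4), (6, 10, 5), (8, 8, 5), (9, 3, 2), (9, 6, 4)]


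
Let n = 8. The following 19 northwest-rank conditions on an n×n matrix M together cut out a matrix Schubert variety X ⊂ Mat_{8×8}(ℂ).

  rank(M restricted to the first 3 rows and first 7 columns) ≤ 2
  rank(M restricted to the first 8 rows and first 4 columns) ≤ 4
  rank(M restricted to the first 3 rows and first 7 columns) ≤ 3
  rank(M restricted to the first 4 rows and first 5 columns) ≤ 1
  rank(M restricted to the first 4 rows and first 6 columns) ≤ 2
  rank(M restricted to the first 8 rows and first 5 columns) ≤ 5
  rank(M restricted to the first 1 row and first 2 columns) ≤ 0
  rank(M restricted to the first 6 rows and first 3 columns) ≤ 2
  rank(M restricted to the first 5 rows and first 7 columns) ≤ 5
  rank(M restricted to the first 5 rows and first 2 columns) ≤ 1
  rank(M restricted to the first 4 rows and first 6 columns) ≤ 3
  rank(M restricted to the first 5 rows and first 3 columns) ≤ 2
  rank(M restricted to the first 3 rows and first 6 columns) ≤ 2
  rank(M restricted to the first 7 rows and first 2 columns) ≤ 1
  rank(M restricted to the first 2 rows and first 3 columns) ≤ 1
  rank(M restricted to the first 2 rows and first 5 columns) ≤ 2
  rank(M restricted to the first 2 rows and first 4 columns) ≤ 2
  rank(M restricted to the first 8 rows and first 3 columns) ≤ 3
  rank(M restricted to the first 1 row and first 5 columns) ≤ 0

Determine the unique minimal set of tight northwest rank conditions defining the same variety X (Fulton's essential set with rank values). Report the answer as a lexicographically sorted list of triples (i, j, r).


Propagating the 19 rank bounds to every northwest block:

  i=1: 0 | 0 | 0 | 0 | 0 | 1 | 1 | 1
  i=2: 1 | 1 | 1 | 1 | 1 | 2 | 2 | 2
  i=3: 1 | 1 | 1 | 1 | 1 | 2 | 2 | 3
  i=4: 1 | 1 | 1 | 1 | 1 | 2 | 3 | 4
  i=5: 1 | 1 | 2 | 2 | 2 | 3 | 4 | 5
  i=6: 1 | 1 | 2 | 3 | 3 | 4 | 5 | 6
  i=7: 1 | 1 | 2 | 3 | 4 | 5 | 6 | 7
  i=8: 1 | 2 | 3 | 4 | 5 | 6 | 7 | 8

reading off 1-entries of Δ²R: w = (6, 1, 8, 7, 3, 4, 5, 2).

Fulton essential set (4 of the 17 Rothe cells):

[(1, 5, 0), (3, 7, 2), (4, 5, 1), (7, 2, 1)]


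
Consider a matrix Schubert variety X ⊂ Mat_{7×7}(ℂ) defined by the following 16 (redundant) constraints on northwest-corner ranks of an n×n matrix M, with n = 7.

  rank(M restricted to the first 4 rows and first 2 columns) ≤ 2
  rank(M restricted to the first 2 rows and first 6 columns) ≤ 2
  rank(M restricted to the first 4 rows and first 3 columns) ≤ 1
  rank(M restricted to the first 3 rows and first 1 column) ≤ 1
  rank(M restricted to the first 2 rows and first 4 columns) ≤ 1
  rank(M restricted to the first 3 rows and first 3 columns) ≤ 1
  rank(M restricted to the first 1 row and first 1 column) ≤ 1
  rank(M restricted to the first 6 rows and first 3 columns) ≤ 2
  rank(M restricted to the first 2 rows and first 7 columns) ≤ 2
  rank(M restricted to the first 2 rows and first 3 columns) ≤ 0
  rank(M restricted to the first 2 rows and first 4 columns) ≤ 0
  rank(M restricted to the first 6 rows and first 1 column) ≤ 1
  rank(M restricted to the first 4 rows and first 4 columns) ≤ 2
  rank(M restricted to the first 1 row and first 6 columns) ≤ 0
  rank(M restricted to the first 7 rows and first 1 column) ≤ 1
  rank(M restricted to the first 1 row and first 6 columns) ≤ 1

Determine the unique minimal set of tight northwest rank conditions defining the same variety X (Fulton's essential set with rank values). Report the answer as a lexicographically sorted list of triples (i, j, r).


Computing R[i][j] = min implied NW-rank bound (n=7, 16 conditions):

  row 1: 0  0  0  0  0  0  1
  row 2: 0  0  0  0  1  1  2
  row 3: 1  1  1  1  2  2  3
  row 4: 1  1  1  2  3  3  4
  row 5: 1  2  2  3  4  4  5
  row 6: 1  2  2  3  4  5  6
  row 7: 1  2  3  4  5  6  7

reading off 1-entries of Δ²R: w = (7, 5, 1, 4, 2, 6, 3).

ℓ(w)=13; the 4 essential cells (i,j,r):

[(1, 6, 0), (2, 4, 0), (4, 3, 1), (6, 3, 2)]


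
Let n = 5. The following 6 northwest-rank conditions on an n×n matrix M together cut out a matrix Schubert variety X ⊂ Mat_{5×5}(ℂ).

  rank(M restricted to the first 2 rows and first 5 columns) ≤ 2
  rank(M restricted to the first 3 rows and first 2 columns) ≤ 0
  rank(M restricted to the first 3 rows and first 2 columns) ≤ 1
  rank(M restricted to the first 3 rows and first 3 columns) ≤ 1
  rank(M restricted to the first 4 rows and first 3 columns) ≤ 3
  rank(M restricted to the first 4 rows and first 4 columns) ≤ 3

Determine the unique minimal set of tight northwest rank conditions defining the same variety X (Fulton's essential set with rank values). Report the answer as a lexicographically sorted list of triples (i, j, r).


Recovering R(i,j) via the rank-extension bound from the 6 conditions:

  row 1: 0 0 1 1 1
  row 2: 0 0 1 2 2
  row 3: 0 0 1 2 3
  row 4: 1 1 2 3 4
  row 5: 1 2 3 4 5

hence w(1..5) = (3, 4, 5, 1, 2).

Fulton essential set (1 of the 6 Rothe cells):

[(3, 2, 0)]


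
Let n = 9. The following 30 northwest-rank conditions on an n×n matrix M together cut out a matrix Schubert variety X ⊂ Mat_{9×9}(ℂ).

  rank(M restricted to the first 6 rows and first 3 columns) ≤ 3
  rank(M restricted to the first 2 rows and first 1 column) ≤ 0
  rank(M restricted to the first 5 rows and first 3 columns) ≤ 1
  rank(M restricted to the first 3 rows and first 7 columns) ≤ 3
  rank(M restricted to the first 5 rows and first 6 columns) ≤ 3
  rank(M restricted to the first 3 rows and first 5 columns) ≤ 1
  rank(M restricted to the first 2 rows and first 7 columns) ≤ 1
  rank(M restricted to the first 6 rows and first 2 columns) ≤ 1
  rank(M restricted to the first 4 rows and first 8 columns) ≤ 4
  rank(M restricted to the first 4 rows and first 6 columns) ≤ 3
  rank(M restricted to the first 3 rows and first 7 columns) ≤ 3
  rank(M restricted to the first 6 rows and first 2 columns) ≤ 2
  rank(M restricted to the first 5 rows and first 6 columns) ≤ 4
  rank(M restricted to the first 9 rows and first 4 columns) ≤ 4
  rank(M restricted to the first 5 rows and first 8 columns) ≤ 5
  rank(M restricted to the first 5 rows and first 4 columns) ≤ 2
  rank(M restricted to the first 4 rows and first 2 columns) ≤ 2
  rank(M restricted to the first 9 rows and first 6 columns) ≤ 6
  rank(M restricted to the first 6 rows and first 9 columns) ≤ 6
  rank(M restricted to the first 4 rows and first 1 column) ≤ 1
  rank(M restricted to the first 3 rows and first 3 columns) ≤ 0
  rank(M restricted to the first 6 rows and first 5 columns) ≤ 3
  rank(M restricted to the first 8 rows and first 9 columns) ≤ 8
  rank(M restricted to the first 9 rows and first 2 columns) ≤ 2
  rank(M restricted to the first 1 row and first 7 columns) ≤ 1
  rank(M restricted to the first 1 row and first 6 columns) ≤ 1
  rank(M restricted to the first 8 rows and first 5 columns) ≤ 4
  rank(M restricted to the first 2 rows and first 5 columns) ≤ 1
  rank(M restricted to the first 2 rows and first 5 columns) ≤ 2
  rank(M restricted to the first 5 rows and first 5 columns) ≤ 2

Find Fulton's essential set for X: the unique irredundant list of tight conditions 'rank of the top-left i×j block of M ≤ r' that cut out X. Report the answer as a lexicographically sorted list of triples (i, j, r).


Recovering R(i,j) via the rank-extension bound from the 30 conditions:

  row 1: 0 0 0 1 1 1 1 1 1
  row 2: 0 0 0 1 1 1 1 2 2
  row 3: 0 0 0 1 1 2 2 3 3
  row 4: 1 1 1 2 2 3 3 4 4
  row 5: 1 1 1 2 2 3 4 5 5
  row 6: 1 1 2 3 3 4 5 6 6
  row 7: 1 2 3 4 4 5 6 7 7
  row 8: 1 2 3 4 4 5 6 7 8
  row 9: 1 2 3 4 5 6 7 8 9

hence w(1..9) = (4, 8, 6, 1, 7, 3, 2, 9, 5).

|D(w)|=18, |Ess(w)|=7:

[(2, 7, 1), (3, 3, 0), (3, 5, 1), (5, 3, 1), (5, 5, 2), (6, 2, 1), (8, 5, 4)]


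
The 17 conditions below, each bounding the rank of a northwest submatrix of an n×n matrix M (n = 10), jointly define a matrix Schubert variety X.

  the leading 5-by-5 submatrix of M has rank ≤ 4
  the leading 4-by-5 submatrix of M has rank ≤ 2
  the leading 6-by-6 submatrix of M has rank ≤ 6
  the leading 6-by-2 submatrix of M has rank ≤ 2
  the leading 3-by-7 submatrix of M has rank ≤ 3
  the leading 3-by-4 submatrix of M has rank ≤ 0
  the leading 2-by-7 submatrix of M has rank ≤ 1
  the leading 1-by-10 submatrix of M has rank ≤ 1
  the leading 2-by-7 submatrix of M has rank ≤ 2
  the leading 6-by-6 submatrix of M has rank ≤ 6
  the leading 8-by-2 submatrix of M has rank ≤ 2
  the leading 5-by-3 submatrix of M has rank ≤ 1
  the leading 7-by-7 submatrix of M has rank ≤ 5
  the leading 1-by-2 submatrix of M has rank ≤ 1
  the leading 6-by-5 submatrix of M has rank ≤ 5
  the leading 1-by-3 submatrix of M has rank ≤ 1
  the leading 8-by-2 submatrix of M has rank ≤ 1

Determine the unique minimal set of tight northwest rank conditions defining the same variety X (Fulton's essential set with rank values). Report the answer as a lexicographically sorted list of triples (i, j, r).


Recovering R(i,j) via the rank-extension bound from the 17 conditions:

  R[1]: 0, 0, 0, 0, 1, 1, 1, 1, 1, 1
  R[2]: 0, 0, 0, 0, 1, 1, 1, 2, 2, 2
  R[3]: 0, 0, 0, 0, 1, 2, 2, 3, 3, 3
  R[4]: 1, 1, 1, 1, 2, 3, 3, 4, 4, 4
  R[5]: 1, 1, 1, 2, 3, 4, 4, 5, 5, 5
  R[6]: 1, 1, 2, 3, 4, 5, 5, 6, 6, 6
  R[7]: 1, 1, 2, 3, 4, 5, 5, 6, 7, 7
  R[8]: 1, 1, 2, 3, 4, 5, 6, 7, 8, 8
  R[9]: 1, 2, 3, 4, 5, 6, 7, 8, 9, 9
  R[10]: 1, 2, 3, 4, 5, 6, 7, 8, 9, 10

reading off 1-entries of Δ²R: w = (5, 8, 6, 1, 4, 3, 9, 7, 2, 10).

5 SE-corners of the 20-cell Rothe diagram give Ess(w):

[(2, 7, 1), (3, 4, 0), (5, 3, 1), (7, 7, 5), (8, 2, 1)]


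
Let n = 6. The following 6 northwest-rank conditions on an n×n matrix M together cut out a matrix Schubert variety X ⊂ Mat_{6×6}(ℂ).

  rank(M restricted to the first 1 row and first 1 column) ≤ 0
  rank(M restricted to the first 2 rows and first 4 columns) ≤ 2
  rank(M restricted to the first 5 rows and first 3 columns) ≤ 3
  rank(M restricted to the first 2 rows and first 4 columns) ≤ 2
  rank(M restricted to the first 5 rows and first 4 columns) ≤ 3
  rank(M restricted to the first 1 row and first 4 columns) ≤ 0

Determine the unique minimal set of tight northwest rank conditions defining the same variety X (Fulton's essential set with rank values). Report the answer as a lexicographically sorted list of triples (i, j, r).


Reconstructing r_w from the 6 given conditions:

  R[1]: 0 | 0 | 0 | 0 | 1 | 1
  R[2]: 1 | 1 | 1 | 1 | 2 | 2
  R[3]: 1 | 2 | 2 | 2 | 3 | 3
  R[4]: 1 | 2 | 3 | 3 | 4 | 4
  R[5]: 1 | 2 | 3 | 3 | 4 | 5
  R[6]: 1 | 2 | 3 | 4 | 5 | 6

hence w(1..6) = (5, 1, 2, 3, 6, 4).

D(w) has 5 cells with 2 SE-corners; essential set:

[(1, 4, 0), (5, 4, 3)]


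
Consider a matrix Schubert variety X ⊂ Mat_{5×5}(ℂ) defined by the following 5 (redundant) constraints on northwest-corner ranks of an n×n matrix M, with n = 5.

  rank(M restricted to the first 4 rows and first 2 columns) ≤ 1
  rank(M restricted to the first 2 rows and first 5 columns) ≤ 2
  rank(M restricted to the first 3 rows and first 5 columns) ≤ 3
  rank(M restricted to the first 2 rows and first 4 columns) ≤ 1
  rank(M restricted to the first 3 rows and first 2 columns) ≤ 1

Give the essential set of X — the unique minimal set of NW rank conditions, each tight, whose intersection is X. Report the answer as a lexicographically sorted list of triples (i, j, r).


Computing R[i][j] = min implied NW-rank bound (n=5, 5 conditions):

  1  1  1  1  1
  1  1  1  1  2
  1  1  2  2  3
  1  1  2  3  4
  1  2  3  4  5

hence w(1..5) = (1, 5, 3, 4, 2).

Fulton essential set (2 of the 5 Rothe cells):

[(2, 4, 1), (4, 2, 1)]


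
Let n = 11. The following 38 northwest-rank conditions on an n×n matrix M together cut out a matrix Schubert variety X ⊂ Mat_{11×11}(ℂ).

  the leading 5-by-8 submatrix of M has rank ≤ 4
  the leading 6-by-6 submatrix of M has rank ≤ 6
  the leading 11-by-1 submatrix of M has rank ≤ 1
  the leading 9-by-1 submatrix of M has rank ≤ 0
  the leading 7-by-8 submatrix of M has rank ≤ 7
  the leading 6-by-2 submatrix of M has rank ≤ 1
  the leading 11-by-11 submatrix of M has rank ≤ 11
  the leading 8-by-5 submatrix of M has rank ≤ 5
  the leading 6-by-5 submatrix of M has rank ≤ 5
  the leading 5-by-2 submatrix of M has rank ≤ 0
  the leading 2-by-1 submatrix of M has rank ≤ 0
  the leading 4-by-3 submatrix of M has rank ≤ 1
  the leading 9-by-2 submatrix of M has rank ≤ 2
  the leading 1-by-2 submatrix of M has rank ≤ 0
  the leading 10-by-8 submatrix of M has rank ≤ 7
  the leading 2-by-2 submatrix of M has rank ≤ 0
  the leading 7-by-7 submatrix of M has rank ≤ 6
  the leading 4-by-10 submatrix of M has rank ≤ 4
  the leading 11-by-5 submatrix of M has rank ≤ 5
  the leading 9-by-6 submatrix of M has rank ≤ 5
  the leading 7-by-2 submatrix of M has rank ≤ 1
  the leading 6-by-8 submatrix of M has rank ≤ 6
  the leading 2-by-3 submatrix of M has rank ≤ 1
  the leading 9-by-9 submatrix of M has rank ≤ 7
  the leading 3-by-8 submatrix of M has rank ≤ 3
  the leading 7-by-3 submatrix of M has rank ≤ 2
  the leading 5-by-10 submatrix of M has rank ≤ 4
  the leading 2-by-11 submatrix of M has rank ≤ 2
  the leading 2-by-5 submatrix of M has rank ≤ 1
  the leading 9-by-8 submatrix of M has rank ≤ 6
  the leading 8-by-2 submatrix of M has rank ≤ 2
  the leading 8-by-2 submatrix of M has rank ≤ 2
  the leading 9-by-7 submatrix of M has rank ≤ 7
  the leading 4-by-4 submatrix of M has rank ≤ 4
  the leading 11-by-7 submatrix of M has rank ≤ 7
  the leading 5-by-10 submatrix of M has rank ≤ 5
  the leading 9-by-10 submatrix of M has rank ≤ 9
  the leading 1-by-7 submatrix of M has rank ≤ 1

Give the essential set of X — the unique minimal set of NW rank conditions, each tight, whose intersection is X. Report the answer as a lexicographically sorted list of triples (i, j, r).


Computing R[i][j] = min implied NW-rank bound (n=11, 38 conditions):

  row 1: 0 0 1 1 1 1 1 1 1 1 1
  row 2: 0 0 1 1 1 2 2 2 2 2 2
  row 3: 0 0 1 2 2 3 3 3 3 3 3
  row 4: 0 0 1 2 3 4 4 4 4 4 4
  row 5: 0 0 1 2 3 4 4 4 4 4 5
  row 6: 0 1 2 3 4 5 5 5 5 5 6
  row 7: 0 1 2 3 4 5 6 6 6 6 7
  row 8: 0 1 2 3 4 5 6 6 7 7 8
  row 9: 0 1 2 3 4 5 6 6 7 8 9
  row 10: 1 2 3 4 5 6 7 7 8 9 10
  row 11: 1 2 3 4 5 6 7 8 9 10 11

so w = (3, 6, 4, 5, 11, 2, 7, 9, 10, 1, 8).

D(w) has 22 cells with 5 SE-corners; essential set:

[(2, 5, 1), (5, 2, 0), (5, 10, 4), (9, 1, 0), (9, 8, 6)]


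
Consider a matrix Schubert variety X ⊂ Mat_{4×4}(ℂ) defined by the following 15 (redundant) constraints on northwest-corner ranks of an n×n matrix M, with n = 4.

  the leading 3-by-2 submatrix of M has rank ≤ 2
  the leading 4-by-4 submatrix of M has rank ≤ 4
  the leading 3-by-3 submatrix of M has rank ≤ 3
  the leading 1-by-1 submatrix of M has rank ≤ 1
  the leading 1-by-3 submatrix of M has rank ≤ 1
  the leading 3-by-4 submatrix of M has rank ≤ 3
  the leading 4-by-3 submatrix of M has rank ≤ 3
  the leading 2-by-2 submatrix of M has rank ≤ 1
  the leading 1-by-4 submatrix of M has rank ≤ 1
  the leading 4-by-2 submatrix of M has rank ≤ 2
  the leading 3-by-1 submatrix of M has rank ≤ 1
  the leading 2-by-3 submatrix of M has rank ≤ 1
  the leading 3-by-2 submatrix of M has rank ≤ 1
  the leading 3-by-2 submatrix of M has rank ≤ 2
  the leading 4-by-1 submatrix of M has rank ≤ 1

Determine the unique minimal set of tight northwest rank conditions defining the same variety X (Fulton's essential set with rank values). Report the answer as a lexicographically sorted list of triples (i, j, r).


Reconstructing r_w from the 15 given conditions:

  row 1: 1, 1, 1, 1
  row 2: 1, 1, 1, 2
  row 3: 1, 1, 2, 3
  row 4: 1, 2, 3, 4

second differences of R give the permutation w = (1, 4, 3, 2).

Fulton essential set (2 of the 3 Rothe cells):

[(2, 3, 1), (3, 2, 1)]


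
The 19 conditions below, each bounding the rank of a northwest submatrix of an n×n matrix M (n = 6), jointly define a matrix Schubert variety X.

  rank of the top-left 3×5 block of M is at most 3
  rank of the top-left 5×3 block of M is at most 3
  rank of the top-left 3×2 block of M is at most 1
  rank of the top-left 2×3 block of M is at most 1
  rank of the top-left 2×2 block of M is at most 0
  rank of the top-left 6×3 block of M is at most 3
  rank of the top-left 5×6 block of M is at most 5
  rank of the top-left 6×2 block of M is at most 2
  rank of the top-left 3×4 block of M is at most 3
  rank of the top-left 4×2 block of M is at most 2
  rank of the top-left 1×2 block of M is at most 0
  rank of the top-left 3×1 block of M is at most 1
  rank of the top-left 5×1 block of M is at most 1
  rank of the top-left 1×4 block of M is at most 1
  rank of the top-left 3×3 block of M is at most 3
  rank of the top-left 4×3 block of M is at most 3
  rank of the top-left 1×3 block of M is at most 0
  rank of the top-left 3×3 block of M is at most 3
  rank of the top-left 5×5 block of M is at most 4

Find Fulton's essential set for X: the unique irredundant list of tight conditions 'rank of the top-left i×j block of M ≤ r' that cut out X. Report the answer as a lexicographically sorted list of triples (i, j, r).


Recovering R(i,j) via the rank-extension bound from the 19 conditions:

  0 0 0 1 1 1
  0 0 1 2 2 2
  1 1 2 3 3 3
  1 2 3 4 4 4
  1 2 3 4 4 5
  1 2 3 4 5 6

hence w(1..6) = (4, 3, 1, 2, 6, 5).

ℓ(w)=6; the 3 essential cells (i,j,r):

[(1, 3, 0), (2, 2, 0), (5, 5, 4)]


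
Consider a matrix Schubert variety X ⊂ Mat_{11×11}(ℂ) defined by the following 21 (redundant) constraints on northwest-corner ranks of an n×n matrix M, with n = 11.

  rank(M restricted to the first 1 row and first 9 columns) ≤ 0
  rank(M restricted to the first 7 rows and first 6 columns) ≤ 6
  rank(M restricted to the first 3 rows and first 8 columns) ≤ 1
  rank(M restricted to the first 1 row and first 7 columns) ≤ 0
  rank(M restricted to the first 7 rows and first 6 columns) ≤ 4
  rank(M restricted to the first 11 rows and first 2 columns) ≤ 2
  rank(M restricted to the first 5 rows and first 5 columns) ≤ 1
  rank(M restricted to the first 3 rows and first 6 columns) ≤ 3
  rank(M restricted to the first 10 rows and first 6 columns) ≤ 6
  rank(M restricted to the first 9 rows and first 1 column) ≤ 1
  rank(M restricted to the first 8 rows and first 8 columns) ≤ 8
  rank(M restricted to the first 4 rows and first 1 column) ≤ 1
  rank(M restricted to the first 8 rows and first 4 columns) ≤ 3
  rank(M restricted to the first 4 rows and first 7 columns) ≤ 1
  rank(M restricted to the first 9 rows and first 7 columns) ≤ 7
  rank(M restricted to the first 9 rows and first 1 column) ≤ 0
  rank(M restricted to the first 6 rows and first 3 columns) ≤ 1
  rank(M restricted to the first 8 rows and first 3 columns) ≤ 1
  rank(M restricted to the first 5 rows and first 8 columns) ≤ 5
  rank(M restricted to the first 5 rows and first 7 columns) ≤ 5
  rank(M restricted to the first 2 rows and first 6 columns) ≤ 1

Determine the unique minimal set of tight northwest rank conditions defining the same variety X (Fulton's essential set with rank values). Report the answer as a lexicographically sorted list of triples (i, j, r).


Propagating the 21 rank bounds to every northwest block:

  R[1]: 0 0 0 0 0 0 0 0 0 1 1
  R[2]: 0 1 1 1 1 1 1 1 1 2 2
  R[3]: 0 1 1 1 1 1 1 1 2 3 3
  R[4]: 0 1 1 1 1 1 1 2 3 4 4
  R[5]: 0 1 1 1 1 2 2 3 4 5 5
  R[6]: 0 1 1 2 2 3 3 4 5 6 6
  R[7]: 0 1 1 2 3 4 4 5 6 7 7
  R[8]: 0 1 1 2 3 4 5 6 7 8 8
  R[9]: 0 1 2 3 4 5 6 7 8 9 9
  R[10]: 1 2 3 4 5 6 7 8 9 10 10
  R[11]: 1 2 3 4 5 6 7 8 9 10 11

so w = (10, 2, 9, 8, 6, 4, 5, 7, 3, 1, 11).

Fulton essential set (6 of the 34 Rothe cells):

[(1, 9, 0), (3, 8, 1), (4, 7, 1), (5, 5, 1), (8, 3, 1), (9, 1, 0)]
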